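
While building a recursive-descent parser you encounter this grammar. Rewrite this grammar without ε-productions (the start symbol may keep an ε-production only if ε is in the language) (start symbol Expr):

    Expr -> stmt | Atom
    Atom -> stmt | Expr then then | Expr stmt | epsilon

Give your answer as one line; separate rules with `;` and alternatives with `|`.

Expr -> stmt | Atom | epsilon; Atom -> stmt | Expr then then | then then | Expr stmt

Nullable nonterminals: {Atom, Expr}.
ε ∈ L(G) since Expr is nullable, so keep Expr → ε.
For each production, add variants omitting each subset of nullable occurrences: Atom → Expr then then gives Expr then then | then then.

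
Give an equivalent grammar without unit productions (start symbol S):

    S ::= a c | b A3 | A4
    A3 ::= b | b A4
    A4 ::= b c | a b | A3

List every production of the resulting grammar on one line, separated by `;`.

Unit pairs: A4 ⇒* {A3}; S ⇒* {A3, A4}.
Replace each nonterminal's rules with the union of the non-unit rules of every nonterminal it unit-derives.

S ::= b c | a b | a c | b A3 | b | b A4; A3 ::= b | b A4; A4 ::= b c | a b | b | b A4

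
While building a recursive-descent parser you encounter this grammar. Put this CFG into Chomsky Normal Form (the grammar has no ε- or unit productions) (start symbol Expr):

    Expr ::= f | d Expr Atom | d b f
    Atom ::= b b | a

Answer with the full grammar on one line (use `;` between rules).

Introduce a nonterminal for each terminal appearing in a rule of length ≥ 2: X1 → d, X2 → b, X3 → f.
Binarize each right-hand side of length ≥ 3 by chaining fresh nonterminals (Y1, Y2, …): affected rules were Expr → X1 Expr Atom; Expr → X1 X2 X3.

Expr ::= f | X1 Y1 | X1 Y2; Atom ::= X2 X2 | a; X1 ::= d; X2 ::= b; X3 ::= f; Y1 ::= Expr Atom; Y2 ::= X2 X3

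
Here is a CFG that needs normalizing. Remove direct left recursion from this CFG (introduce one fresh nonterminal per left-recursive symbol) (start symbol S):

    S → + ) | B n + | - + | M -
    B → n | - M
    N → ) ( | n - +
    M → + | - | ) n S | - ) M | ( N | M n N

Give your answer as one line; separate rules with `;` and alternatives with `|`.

S → + ) | B n + | - + | M -; B → n | - M; N → ) ( | n - +; M → + M' | - M' | ) n S M' | - ) M M' | ( N M'; M' → n N M' | ε

Directly left-recursive nonterminal: M.
For M: α = {n N}, β = {+, -, ) n S, - ) M, ( N}. Rewrite as M → β M' and M' → α M' | ε.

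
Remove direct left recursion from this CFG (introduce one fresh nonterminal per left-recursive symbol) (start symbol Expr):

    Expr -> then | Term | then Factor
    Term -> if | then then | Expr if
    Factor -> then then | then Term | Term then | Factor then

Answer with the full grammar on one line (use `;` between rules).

Left recursion appears on Factor.
For Factor: α = {then}, β = {then then, then Term, Term then}. Rewrite as Factor → β Factor1 and Factor1 → α Factor1 | ε.

Expr -> then | Term | then Factor; Term -> if | then then | Expr if; Factor -> then then Factor1 | then Term Factor1 | Term then Factor1; Factor1 -> then Factor1 | ε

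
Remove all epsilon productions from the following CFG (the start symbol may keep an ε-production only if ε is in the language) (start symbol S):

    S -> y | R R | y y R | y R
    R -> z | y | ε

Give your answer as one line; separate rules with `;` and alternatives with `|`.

S -> y | R R | R | y y R | y y | y R | ε; R -> z | y

Nullable set = {R, S}.
ε ∈ L(G) since S is nullable, so keep S → ε.
Expand every rule over subsets of its nullable positions: S → R R gives R R | R. S → y y R gives y y R | y y.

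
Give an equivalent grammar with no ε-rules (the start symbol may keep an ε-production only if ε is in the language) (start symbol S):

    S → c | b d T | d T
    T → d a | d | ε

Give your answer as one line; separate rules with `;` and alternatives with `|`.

Nullable set = {T}.
ε ∉ L(G), so no ε-production is kept.
Add the nullable-subset variants: S → b d T gives b d T | b d. S → d T gives d T | d.

S → c | b d T | b d | d T | d; T → d a | d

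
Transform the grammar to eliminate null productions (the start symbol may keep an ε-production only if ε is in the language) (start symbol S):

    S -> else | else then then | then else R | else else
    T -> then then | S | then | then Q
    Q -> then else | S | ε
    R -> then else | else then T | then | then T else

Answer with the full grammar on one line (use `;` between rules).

S -> else | else then then | then else R | else else; T -> then then | S | then | then Q; Q -> then else | S; R -> then else | else then T | then | then T else

The nullable symbols are {Q}.
ε ∉ L(G), so no ε-production is kept.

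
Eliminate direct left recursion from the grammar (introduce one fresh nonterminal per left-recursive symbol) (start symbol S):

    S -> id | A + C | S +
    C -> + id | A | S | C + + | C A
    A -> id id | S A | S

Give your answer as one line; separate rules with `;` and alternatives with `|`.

Directly left-recursive nonterminals: S, C.
For S: α = {+}, β = {id, A + C}. Rewrite as S → β S' and S' → α S' | ε.
For C: α = {+ +, A}, β = {+ id, A, S}. Rewrite as C → β C' and C' → α C' | ε.

S -> id S' | A + C S'; C -> + id C' | A C' | S C'; A -> id id | S A | S; S' -> + S' | ε; C' -> + + C' | A C' | ε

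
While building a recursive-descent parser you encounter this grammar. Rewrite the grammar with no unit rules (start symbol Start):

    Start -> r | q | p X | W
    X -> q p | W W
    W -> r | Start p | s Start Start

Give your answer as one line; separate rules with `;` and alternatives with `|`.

Start -> r | q | p X | Start p | s Start Start; X -> q p | W W; W -> r | Start p | s Start Start

Unit pairs: Start ⇒* {W}.
For every A with A ⇒* B via unit rules, add B's non-unit alternatives to A; then delete every rule of the form X → Y.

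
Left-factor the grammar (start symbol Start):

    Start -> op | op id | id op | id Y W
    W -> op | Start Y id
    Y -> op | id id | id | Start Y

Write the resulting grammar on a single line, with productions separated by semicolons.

Start -> op Start1 | id Start2; W -> op | Start Y id; Y -> op | Start Y | id Y1; Start1 -> ε | id; Start2 -> op | Y W; Y1 -> id | ε

Start has alternatives sharing prefix 'op': factor to Start → op Start1 with Start1 → ε | id.
Start has alternatives sharing prefix 'id': factor to Start → id Start2 with Start2 → op | Y W.
Y has alternatives sharing prefix 'id': factor to Y → id Y1 with Y1 → id | ε.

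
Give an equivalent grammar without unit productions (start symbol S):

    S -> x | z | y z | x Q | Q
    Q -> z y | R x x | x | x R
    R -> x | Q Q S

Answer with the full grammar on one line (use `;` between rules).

S -> x | z | y z | x Q | z y | R x x | x R; Q -> z y | R x x | x | x R; R -> x | Q Q S

Unit pairs: S ⇒* {Q}.
Replace each nonterminal's rules with the union of the non-unit rules of every nonterminal it unit-derives.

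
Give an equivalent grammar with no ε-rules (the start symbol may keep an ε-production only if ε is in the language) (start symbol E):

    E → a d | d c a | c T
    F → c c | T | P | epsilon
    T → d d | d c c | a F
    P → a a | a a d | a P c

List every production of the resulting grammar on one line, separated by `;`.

Nullable set = {F}.
ε ∉ L(G), so no ε-production is kept.
Expand every rule over subsets of its nullable positions: T → a F gives a F | a.

E → a d | d c a | c T; F → c c | T | P; T → d d | d c c | a F | a; P → a a | a a d | a P c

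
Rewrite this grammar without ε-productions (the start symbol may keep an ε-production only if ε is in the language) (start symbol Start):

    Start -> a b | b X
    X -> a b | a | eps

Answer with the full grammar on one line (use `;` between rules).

Nullable nonterminals: {X}.
ε ∉ L(G), so no ε-production is kept.
Expand every rule over subsets of its nullable positions: Start → b X gives b X | b.

Start -> a b | b X | b; X -> a b | a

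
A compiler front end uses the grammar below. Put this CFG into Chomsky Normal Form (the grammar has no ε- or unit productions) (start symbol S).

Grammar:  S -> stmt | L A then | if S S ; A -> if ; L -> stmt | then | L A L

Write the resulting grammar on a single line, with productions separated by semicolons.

Introduce a nonterminal for each terminal appearing in a rule of length ≥ 2: X1 → then, X2 → if.
Binarize each right-hand side of length ≥ 3 by chaining fresh nonterminals (Y1, Y2, …): affected rules were S → L A X1; S → X2 S S; L → L A L.

S -> stmt | L Y1 | X2 Y2; A -> if; L -> stmt | then | L Y3; X1 -> then; X2 -> if; Y1 -> A X1; Y2 -> S S; Y3 -> A L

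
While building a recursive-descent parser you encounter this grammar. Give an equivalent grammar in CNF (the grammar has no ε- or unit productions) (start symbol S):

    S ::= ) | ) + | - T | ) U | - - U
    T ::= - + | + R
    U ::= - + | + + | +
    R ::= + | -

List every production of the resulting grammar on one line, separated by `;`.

S ::= ) | X1 X2 | X3 T | X1 U | X3 Y1; T ::= X3 X2 | X2 R; U ::= X3 X2 | X2 X2 | +; R ::= + | -; X1 ::= ); X2 ::= +; X3 ::= -; Y1 ::= X3 U

Introduce a nonterminal for each terminal appearing in a rule of length ≥ 2: X1 → ), X2 → +, X3 → -.
Binarize each right-hand side of length ≥ 3 by chaining fresh nonterminals (Y1, Y2, …): affected rules were S → X3 X3 U.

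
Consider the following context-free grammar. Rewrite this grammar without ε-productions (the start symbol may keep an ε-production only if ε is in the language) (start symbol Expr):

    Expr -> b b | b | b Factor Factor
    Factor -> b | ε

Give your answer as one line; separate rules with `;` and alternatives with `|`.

Expr -> b b | b | b Factor Factor | b Factor; Factor -> b

The nullable symbols are {Factor}.
ε ∉ L(G), so no ε-production is kept.
Add the nullable-subset variants: Expr → b Factor Factor gives b Factor Factor | b Factor.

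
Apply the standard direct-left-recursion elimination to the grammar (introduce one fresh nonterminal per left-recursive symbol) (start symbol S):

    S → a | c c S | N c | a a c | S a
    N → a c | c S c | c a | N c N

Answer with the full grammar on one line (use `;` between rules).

S → a S' | c c S S' | N c S' | a a c S'; N → a c N' | c S c N' | c a N'; S' → a S' | ε; N' → c N N' | ε

Left recursion appears on S, N.
For S: α = {a}, β = {a, c c S, N c, a a c}. Rewrite as S → β S' and S' → α S' | ε.
For N: α = {c N}, β = {a c, c S c, c a}. Rewrite as N → β N' and N' → α N' | ε.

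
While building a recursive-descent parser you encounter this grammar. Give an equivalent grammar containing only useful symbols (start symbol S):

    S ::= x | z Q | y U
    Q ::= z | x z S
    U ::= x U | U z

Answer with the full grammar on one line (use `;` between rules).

Generating nonterminals: {Q, S}.
Reachable from S after that: {Q, S}.
Removed useless symbols: {U} and every production mentioning them.

S ::= x | z Q; Q ::= z | x z S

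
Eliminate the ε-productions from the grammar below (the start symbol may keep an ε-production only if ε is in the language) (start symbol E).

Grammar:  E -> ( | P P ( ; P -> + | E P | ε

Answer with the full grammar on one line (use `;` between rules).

The nullable symbols are {P}.
ε ∉ L(G), so no ε-production is kept.
Add the nullable-subset variants: E → P P ( gives P P ( | P (. P → E P gives E P | E.

E -> ( | P P ( | P (; P -> + | E P | E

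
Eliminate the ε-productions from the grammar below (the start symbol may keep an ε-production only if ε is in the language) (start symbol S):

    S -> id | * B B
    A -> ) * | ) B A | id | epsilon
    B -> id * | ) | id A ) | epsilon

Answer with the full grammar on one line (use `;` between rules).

Nullable set = {A, B}.
ε ∉ L(G), so no ε-production is kept.
Expand every rule over subsets of its nullable positions: S → * B B gives * B B | * B | *. A → ) B A gives ) B A | ) B | ) A | ). B → id A ) gives id A ) | id ).

S -> id | * B B | * B | *; A -> ) * | ) B A | ) B | ) A | ) | id; B -> id * | ) | id A ) | id )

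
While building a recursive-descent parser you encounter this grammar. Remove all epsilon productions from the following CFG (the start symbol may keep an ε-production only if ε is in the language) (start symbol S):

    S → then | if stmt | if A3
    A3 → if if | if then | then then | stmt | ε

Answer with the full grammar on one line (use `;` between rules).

S → then | if stmt | if A3 | if; A3 → if if | if then | then then | stmt

Nullable nonterminals: {A3}.
ε ∉ L(G), so no ε-production is kept.
Expand every rule over subsets of its nullable positions: S → if A3 gives if A3 | if.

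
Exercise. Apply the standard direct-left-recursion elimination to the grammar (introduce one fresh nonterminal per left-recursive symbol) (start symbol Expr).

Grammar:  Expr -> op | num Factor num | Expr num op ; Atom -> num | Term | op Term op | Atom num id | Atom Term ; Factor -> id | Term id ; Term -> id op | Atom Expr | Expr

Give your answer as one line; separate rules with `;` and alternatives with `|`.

Left recursion appears on Expr, Atom.
For Expr: α = {num op}, β = {op, num Factor num}. Rewrite as Expr → β Expr1 and Expr1 → α Expr1 | ε.
For Atom: α = {num id, Term}, β = {num, Term, op Term op}. Rewrite as Atom → β Atom1 and Atom1 → α Atom1 | ε.

Expr -> op Expr1 | num Factor num Expr1; Atom -> num Atom1 | Term Atom1 | op Term op Atom1; Factor -> id | Term id; Term -> id op | Atom Expr | Expr; Expr1 -> num op Expr1 | ε; Atom1 -> num id Atom1 | Term Atom1 | ε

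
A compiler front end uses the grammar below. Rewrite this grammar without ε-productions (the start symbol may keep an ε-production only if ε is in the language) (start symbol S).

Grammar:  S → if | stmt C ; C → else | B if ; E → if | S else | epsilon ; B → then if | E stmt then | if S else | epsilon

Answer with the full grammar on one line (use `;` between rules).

S → if | stmt C; C → else | B if | if; E → if | S else; B → then if | E stmt then | stmt then | if S else

Nullable set = {B, E}.
ε ∉ L(G), so no ε-production is kept.
For each production, add variants omitting each subset of nullable occurrences: C → B if gives B if | if. B → E stmt then gives E stmt then | stmt then.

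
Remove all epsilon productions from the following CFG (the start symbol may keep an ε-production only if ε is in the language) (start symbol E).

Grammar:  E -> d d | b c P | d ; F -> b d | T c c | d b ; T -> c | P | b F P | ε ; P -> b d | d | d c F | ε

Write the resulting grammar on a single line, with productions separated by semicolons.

E -> d d | b c P | b c | d; F -> b d | T c c | c c | d b; T -> c | P | b F P | b F; P -> b d | d | d c F

The nullable symbols are {P, T}.
ε ∉ L(G), so no ε-production is kept.
Expand every rule over subsets of its nullable positions: E → b c P gives b c P | b c. F → T c c gives T c c | c c. T → b F P gives b F P | b F.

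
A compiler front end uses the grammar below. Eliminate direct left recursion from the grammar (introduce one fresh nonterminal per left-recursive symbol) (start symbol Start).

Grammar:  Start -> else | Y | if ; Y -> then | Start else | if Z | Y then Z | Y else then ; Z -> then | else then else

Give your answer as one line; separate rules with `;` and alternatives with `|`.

Start -> else | Y | if; Y -> then Y1 | Start else Y1 | if Z Y1; Z -> then | else then else; Y1 -> then Z Y1 | else then Y1 | ε

Directly left-recursive nonterminal: Y.
For Y: α = {then Z, else then}, β = {then, Start else, if Z}. Rewrite as Y → β Y1 and Y1 → α Y1 | ε.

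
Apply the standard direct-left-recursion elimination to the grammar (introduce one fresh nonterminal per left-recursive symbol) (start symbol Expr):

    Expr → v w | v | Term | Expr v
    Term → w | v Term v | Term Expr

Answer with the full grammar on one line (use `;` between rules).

Expr → v w Expr1 | v Expr1 | Term Expr1; Term → w Term1 | v Term v Term1; Expr1 → v Expr1 | ε; Term1 → Expr Term1 | ε

Expr, Term are directly left-recursive.
For Expr: α = {v}, β = {v w, v, Term}. Rewrite as Expr → β Expr1 and Expr1 → α Expr1 | ε.
For Term: α = {Expr}, β = {w, v Term v}. Rewrite as Term → β Term1 and Term1 → α Term1 | ε.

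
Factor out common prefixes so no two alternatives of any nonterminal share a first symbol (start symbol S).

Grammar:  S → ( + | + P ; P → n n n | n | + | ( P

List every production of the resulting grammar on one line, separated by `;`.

S → ( + | + P; P → + | ( P | n P'; P' → n n | ε

P has alternatives sharing prefix 'n': factor to P → n P' with P' → n n | ε.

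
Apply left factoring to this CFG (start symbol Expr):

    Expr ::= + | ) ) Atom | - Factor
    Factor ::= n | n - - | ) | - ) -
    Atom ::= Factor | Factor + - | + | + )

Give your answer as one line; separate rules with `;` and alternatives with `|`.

Factor has alternatives sharing prefix 'n': factor to Factor → n Factor1 with Factor1 → ε | - -.
Atom has alternatives sharing prefix 'Factor': factor to Atom → Factor Atom1 with Atom1 → ε | + -.
Atom has alternatives sharing prefix '+': factor to Atom → + Atom2 with Atom2 → ε | ).

Expr ::= + | ) ) Atom | - Factor; Factor ::= ) | - ) - | n Factor1; Atom ::= Factor Atom1 | + Atom2; Factor1 ::= ε | - -; Atom1 ::= ε | + -; Atom2 ::= ε | )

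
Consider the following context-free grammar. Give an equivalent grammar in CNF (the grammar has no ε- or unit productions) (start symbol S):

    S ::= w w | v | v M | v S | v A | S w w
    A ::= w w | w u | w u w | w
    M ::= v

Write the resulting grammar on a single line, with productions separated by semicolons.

S ::= X1 X1 | v | X2 M | X2 S | X2 A | S Y1; A ::= X1 X1 | X1 X3 | X1 Y2 | w; M ::= v; X1 ::= w; X2 ::= v; X3 ::= u; Y1 ::= X1 X1; Y2 ::= X3 X1

Introduce a nonterminal for each terminal appearing in a rule of length ≥ 2: X1 → w, X2 → v, X3 → u.
Binarize each right-hand side of length ≥ 3 by chaining fresh nonterminals (Y1, Y2, …): affected rules were S → S X1 X1; A → X1 X3 X1.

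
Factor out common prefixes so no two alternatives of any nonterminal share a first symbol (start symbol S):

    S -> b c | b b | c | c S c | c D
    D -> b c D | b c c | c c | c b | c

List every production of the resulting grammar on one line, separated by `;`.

S -> c S' | b S''; D -> c D' | b c D''; S' -> ε | S c | D; S'' -> c | b; D' -> c | b | ε; D'' -> D | c

S has alternatives sharing prefix 'c': factor to S → c S' with S' → ε | S c | D.
S has alternatives sharing prefix 'b': factor to S → b S'' with S'' → c | b.
D has alternatives sharing prefix 'c': factor to D → c D' with D' → c | b | ε.
D has alternatives sharing prefix 'b c': factor to D → b c D'' with D'' → D | c.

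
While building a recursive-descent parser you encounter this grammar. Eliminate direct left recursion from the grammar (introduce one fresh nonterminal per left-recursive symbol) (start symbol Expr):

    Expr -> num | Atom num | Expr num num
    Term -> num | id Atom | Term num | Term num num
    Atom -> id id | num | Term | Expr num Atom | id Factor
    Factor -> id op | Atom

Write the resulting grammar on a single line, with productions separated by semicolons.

Expr, Term are directly left-recursive.
For Expr: α = {num num}, β = {num, Atom num}. Rewrite as Expr → β Expr1 and Expr1 → α Expr1 | ε.
For Term: α = {num, num num}, β = {num, id Atom}. Rewrite as Term → β Term1 and Term1 → α Term1 | ε.

Expr -> num Expr1 | Atom num Expr1; Term -> num Term1 | id Atom Term1; Atom -> id id | num | Term | Expr num Atom | id Factor; Factor -> id op | Atom; Expr1 -> num num Expr1 | eps; Term1 -> num Term1 | num num Term1 | eps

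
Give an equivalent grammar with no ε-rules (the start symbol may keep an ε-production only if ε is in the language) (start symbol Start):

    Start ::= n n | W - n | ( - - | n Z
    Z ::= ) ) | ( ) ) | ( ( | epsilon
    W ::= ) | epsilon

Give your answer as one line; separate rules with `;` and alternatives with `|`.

Start ::= n n | W - n | - n | ( - - | n Z | n; Z ::= ) ) | ( ) ) | ( (; W ::= )

The nullable symbols are {W, Z}.
ε ∉ L(G), so no ε-production is kept.
For each production, add variants omitting each subset of nullable occurrences: Start → W - n gives W - n | - n. Start → n Z gives n Z | n.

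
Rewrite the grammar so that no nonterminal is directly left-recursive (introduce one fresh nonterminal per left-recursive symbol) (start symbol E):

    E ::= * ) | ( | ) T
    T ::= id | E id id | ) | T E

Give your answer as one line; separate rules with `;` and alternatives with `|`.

E ::= * ) | ( | ) T; T ::= id T' | E id id T' | ) T'; T' ::= E T' | ε

Directly left-recursive nonterminal: T.
For T: α = {E}, β = {id, E id id, )}. Rewrite as T → β T' and T' → α T' | ε.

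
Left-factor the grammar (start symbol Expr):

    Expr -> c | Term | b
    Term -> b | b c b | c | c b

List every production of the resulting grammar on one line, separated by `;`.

Expr -> c | Term | b; Term -> b Term1 | c Term2; Term1 -> ε | c b; Term2 -> ε | b

Term has alternatives sharing prefix 'b': factor to Term → b Term1 with Term1 → ε | c b.
Term has alternatives sharing prefix 'c': factor to Term → c Term2 with Term2 → ε | b.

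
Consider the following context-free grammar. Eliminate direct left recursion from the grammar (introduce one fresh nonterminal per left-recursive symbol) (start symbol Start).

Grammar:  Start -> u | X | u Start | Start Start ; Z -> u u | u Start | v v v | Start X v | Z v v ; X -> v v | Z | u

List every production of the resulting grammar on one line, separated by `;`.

Start, Z are directly left-recursive.
For Start: α = {Start}, β = {u, X, u Start}. Rewrite as Start → β Start1 and Start1 → α Start1 | ε.
For Z: α = {v v}, β = {u u, u Start, v v v, Start X v}. Rewrite as Z → β Z1 and Z1 → α Z1 | ε.

Start -> u Start1 | X Start1 | u Start Start1; Z -> u u Z1 | u Start Z1 | v v v Z1 | Start X v Z1; X -> v v | Z | u; Start1 -> Start Start1 | ε; Z1 -> v v Z1 | ε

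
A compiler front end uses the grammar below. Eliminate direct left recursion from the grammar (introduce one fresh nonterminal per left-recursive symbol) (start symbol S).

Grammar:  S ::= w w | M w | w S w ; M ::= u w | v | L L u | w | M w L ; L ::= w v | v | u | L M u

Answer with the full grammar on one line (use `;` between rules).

S ::= w w | M w | w S w; M ::= u w M' | v M' | L L u M' | w M'; L ::= w v L' | v L' | u L'; M' ::= w L M' | ε; L' ::= M u L' | ε

M, L are directly left-recursive.
For M: α = {w L}, β = {u w, v, L L u, w}. Rewrite as M → β M' and M' → α M' | ε.
For L: α = {M u}, β = {w v, v, u}. Rewrite as L → β L' and L' → α L' | ε.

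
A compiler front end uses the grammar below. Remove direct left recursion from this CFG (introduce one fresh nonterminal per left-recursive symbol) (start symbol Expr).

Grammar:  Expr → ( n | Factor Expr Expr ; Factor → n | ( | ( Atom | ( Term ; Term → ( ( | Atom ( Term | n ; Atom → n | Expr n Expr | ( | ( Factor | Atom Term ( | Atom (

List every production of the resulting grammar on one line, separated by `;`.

Expr → ( n | Factor Expr Expr; Factor → n | ( | ( Atom | ( Term; Term → ( ( | Atom ( Term | n; Atom → n Atom1 | Expr n Expr Atom1 | ( Atom1 | ( Factor Atom1; Atom1 → Term ( Atom1 | ( Atom1 | ε

Directly left-recursive nonterminal: Atom.
For Atom: α = {Term (, (}, β = {n, Expr n Expr, (, ( Factor}. Rewrite as Atom → β Atom1 and Atom1 → α Atom1 | ε.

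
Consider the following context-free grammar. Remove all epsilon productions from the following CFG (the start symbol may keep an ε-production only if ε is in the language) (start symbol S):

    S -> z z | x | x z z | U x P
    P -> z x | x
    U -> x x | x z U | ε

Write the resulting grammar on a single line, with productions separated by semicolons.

The nullable symbols are {U}.
ε ∉ L(G), so no ε-production is kept.
Add the nullable-subset variants: S → U x P gives U x P | x P. U → x z U gives x z U | x z.

S -> z z | x | x z z | U x P | x P; P -> z x | x; U -> x x | x z U | x z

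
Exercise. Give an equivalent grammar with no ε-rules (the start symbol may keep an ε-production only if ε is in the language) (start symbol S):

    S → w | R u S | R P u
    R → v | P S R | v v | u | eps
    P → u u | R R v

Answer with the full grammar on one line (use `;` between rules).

Nullable set = {R}.
ε ∉ L(G), so no ε-production is kept.
Add the nullable-subset variants: S → R u S gives R u S | u S. S → R P u gives R P u | P u. R → P S R gives P S R | P S. P → R R v gives R R v | R v | v.

S → w | R u S | u S | R P u | P u; R → v | P S R | P S | v v | u; P → u u | R R v | R v | v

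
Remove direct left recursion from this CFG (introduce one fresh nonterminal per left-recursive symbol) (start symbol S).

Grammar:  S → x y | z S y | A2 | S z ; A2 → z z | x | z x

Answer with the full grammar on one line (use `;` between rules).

S → x y S' | z S y S' | A2 S'; A2 → z z | x | z x; S' → z S' | ε

S is directly left-recursive.
For S: α = {z}, β = {x y, z S y, A2}. Rewrite as S → β S' and S' → α S' | ε.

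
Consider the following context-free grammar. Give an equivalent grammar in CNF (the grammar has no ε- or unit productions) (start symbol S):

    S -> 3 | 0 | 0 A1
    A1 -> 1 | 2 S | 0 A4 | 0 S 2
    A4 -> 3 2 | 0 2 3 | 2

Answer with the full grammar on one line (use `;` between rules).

Introduce a nonterminal for each terminal appearing in a rule of length ≥ 2: X1 → 0, X2 → 2, X3 → 3.
Binarize each right-hand side of length ≥ 3 by chaining fresh nonterminals (Y1, Y2, …): affected rules were A1 → X1 S X2; A4 → X1 X2 X3.

S -> 3 | 0 | X1 A1; A1 -> 1 | X2 S | X1 A4 | X1 Y1; A4 -> X3 X2 | X1 Y2 | 2; X1 -> 0; X2 -> 2; X3 -> 3; Y1 -> S X2; Y2 -> X2 X3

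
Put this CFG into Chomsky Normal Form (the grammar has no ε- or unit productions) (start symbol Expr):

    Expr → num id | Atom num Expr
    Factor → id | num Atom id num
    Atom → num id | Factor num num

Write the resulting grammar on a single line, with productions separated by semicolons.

Expr → X1 X2 | Atom Y1; Factor → id | X1 Y2; Atom → X1 X2 | Factor Y4; X1 → num; X2 → id; Y1 → X1 Expr; Y2 → Atom Y3; Y3 → X2 X1; Y4 → X1 X1

Introduce a nonterminal for each terminal appearing in a rule of length ≥ 2: X1 → num, X2 → id.
Binarize each right-hand side of length ≥ 3 by chaining fresh nonterminals (Y1, Y2, …): affected rules were Expr → Atom X1 Expr; Factor → X1 Atom X2 X1; Atom → Factor X1 X1.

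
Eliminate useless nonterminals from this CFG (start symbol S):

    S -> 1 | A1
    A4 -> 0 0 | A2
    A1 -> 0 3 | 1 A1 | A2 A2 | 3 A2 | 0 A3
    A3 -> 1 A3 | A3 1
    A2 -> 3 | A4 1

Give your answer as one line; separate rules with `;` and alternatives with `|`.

Generating nonterminals: {A1, A2, A4, S}.
Reachable from S after that: {A1, A2, A4, S}.
Removed useless symbols: {A3} and every production mentioning them.

S -> 1 | A1; A4 -> 0 0 | A2; A1 -> 0 3 | 1 A1 | A2 A2 | 3 A2; A2 -> 3 | A4 1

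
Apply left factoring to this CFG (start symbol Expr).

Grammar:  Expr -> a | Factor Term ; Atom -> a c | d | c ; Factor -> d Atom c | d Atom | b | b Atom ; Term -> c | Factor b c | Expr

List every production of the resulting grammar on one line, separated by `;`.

Expr -> a | Factor Term; Atom -> a c | d | c; Factor -> d Atom Factor1 | b Factor2; Term -> c | Factor b c | Expr; Factor1 -> c | epsilon; Factor2 -> epsilon | Atom

Factor has alternatives sharing prefix 'd Atom': factor to Factor → d Atom Factor1 with Factor1 → c | ε.
Factor has alternatives sharing prefix 'b': factor to Factor → b Factor2 with Factor2 → ε | Atom.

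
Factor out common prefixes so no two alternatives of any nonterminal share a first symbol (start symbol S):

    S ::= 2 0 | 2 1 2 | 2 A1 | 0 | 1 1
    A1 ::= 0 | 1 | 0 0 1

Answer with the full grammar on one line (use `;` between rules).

S ::= 0 | 1 1 | 2 S'; A1 ::= 1 | 0 A1'; S' ::= 0 | 1 2 | A1; A1' ::= epsilon | 0 1

S has alternatives sharing prefix '2': factor to S → 2 S' with S' → 0 | 1 2 | A1.
A1 has alternatives sharing prefix '0': factor to A1 → 0 A1' with A1' → ε | 0 1.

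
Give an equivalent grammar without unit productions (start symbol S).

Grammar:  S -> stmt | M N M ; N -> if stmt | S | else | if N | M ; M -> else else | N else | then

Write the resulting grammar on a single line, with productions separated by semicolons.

S -> stmt | M N M; N -> stmt | M N M | if stmt | else | if N | else else | N else | then; M -> else else | N else | then

Unit pairs: N ⇒* {M, S}.
For each unit pair (A, B), copy every non-unit production of B to A, then drop all unit productions.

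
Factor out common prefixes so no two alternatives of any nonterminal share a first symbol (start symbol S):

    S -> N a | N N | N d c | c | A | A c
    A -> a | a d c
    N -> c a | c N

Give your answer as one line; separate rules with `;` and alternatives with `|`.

S has alternatives sharing prefix 'N': factor to S → N S' with S' → a | N | d c.
S has alternatives sharing prefix 'A': factor to S → A S'' with S'' → ε | c.
A has alternatives sharing prefix 'a': factor to A → a A' with A' → ε | d c.
N has alternatives sharing prefix 'c': factor to N → c N' with N' → a | N.

S -> c | N S' | A S''; A -> a A'; N -> c N'; S' -> a | N | d c; S'' -> eps | c; A' -> eps | d c; N' -> a | N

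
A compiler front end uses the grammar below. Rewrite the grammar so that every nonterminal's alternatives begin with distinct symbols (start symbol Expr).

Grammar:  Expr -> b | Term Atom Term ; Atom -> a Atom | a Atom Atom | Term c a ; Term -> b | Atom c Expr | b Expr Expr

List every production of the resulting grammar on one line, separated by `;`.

Atom has alternatives sharing prefix 'a Atom': factor to Atom → a Atom Atom1 with Atom1 → ε | Atom.
Term has alternatives sharing prefix 'b': factor to Term → b Term1 with Term1 → ε | Expr Expr.

Expr -> b | Term Atom Term; Atom -> Term c a | a Atom Atom1; Term -> Atom c Expr | b Term1; Atom1 -> ε | Atom; Term1 -> ε | Expr Expr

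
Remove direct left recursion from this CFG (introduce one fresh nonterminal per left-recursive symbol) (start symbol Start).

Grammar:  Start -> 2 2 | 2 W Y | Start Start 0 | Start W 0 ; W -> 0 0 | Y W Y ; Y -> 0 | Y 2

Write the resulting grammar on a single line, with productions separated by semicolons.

Start -> 2 2 Start1 | 2 W Y Start1; W -> 0 0 | Y W Y; Y -> 0 Y1; Start1 -> Start 0 Start1 | W 0 Start1 | eps; Y1 -> 2 Y1 | eps

Directly left-recursive nonterminals: Start, Y.
For Start: α = {Start 0, W 0}, β = {2 2, 2 W Y}. Rewrite as Start → β Start1 and Start1 → α Start1 | ε.
For Y: α = {2}, β = {0}. Rewrite as Y → β Y1 and Y1 → α Y1 | ε.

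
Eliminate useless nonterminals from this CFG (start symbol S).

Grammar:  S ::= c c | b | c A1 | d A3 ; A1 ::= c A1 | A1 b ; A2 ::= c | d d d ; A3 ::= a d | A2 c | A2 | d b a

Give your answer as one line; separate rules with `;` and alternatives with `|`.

S ::= c c | b | d A3; A2 ::= c | d d d; A3 ::= a d | A2 c | A2 | d b a

Generating nonterminals: {A2, A3, S}.
Reachable from S after that: {A2, A3, S}.
Removed useless symbols: {A1} and every production mentioning them.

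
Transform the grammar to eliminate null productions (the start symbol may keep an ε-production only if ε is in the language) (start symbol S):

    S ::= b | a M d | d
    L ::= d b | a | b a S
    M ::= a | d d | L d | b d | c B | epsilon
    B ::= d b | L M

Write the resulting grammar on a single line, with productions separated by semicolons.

S ::= b | a M d | a d | d; L ::= d b | a | b a S; M ::= a | d d | L d | b d | c B; B ::= d b | L M | L

Nullable nonterminals: {M}.
ε ∉ L(G), so no ε-production is kept.
For each production, add variants omitting each subset of nullable occurrences: S → a M d gives a M d | a d. B → L M gives L M | L.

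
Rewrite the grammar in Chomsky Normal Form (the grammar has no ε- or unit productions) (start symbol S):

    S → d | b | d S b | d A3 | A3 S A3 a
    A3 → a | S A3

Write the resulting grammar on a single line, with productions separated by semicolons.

Introduce a nonterminal for each terminal appearing in a rule of length ≥ 2: X1 → d, X2 → b, X3 → a.
Binarize each right-hand side of length ≥ 3 by chaining fresh nonterminals (Y1, Y2, …): affected rules were S → X1 S X2; S → A3 S A3 X3.

S → d | b | X1 Y1 | X1 A3 | A3 Y2; A3 → a | S A3; X1 → d; X2 → b; X3 → a; Y1 → S X2; Y2 → S Y3; Y3 → A3 X3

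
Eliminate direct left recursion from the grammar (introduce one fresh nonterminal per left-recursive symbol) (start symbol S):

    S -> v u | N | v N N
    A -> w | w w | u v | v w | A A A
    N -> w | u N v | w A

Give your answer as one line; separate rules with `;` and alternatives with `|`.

Left recursion appears on A.
For A: α = {A A}, β = {w, w w, u v, v w}. Rewrite as A → β A' and A' → α A' | ε.

S -> v u | N | v N N; A -> w A' | w w A' | u v A' | v w A'; N -> w | u N v | w A; A' -> A A A' | ε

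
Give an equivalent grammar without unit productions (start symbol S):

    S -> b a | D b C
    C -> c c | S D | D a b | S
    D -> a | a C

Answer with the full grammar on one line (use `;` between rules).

Unit pairs: C ⇒* {S}.
For each unit pair (A, B), copy every non-unit production of B to A, then drop all unit productions.

S -> b a | D b C; C -> c c | S D | D a b | b a | D b C; D -> a | a C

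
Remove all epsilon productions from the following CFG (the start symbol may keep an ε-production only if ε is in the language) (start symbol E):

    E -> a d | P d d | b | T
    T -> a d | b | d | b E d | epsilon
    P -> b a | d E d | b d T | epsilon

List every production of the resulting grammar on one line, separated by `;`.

Nullable set = {E, P, T}.
ε ∈ L(G) since E is nullable, so keep E → ε.
For each production, add variants omitting each subset of nullable occurrences: E → P d d gives P d d | d d. T → b E d gives b E d | b d. P → d E d gives d E d | d d. P → b d T gives b d T | b d.

E -> a d | P d d | d d | b | T | epsilon; T -> a d | b | d | b E d | b d; P -> b a | d E d | d d | b d T | b d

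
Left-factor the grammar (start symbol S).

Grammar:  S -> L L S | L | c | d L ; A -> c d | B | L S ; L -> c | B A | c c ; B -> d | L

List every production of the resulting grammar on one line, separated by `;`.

S has alternatives sharing prefix 'L': factor to S → L S' with S' → L S | ε.
L has alternatives sharing prefix 'c': factor to L → c L' with L' → ε | c.

S -> c | d L | L S'; A -> c d | B | L S; L -> B A | c L'; B -> d | L; S' -> L S | ε; L' -> ε | c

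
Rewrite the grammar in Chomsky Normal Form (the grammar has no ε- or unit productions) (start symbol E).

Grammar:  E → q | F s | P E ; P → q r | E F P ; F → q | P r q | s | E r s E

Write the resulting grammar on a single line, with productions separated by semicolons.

E → q | F X1 | P E; P → X2 X3 | E Y1; F → q | P Y2 | s | E Y3; X1 → s; X2 → q; X3 → r; Y1 → F P; Y2 → X3 X2; Y3 → X3 Y4; Y4 → X1 E

Introduce a nonterminal for each terminal appearing in a rule of length ≥ 2: X1 → s, X2 → q, X3 → r.
Binarize each right-hand side of length ≥ 3 by chaining fresh nonterminals (Y1, Y2, …): affected rules were P → E F P; F → P X3 X2; F → E X3 X1 E.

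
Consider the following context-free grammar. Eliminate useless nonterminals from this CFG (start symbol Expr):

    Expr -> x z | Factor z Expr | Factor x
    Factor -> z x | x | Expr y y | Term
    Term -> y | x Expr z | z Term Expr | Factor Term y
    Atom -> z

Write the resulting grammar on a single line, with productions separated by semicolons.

Generating nonterminals: {Atom, Expr, Factor, Term}.
Reachable from Expr after that: {Expr, Factor, Term}.
Removed useless symbols: {Atom} and every production mentioning them.

Expr -> x z | Factor z Expr | Factor x; Factor -> z x | x | Expr y y | Term; Term -> y | x Expr z | z Term Expr | Factor Term y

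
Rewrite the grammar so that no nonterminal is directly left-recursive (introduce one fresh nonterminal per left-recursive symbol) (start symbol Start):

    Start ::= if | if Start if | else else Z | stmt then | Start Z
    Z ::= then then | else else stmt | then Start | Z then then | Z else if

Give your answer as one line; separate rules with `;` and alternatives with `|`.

Start ::= if Start1 | if Start if Start1 | else else Z Start1 | stmt then Start1; Z ::= then then Z1 | else else stmt Z1 | then Start Z1; Start1 ::= Z Start1 | epsilon; Z1 ::= then then Z1 | else if Z1 | epsilon

Directly left-recursive nonterminals: Start, Z.
For Start: α = {Z}, β = {if, if Start if, else else Z, stmt then}. Rewrite as Start → β Start1 and Start1 → α Start1 | ε.
For Z: α = {then then, else if}, β = {then then, else else stmt, then Start}. Rewrite as Z → β Z1 and Z1 → α Z1 | ε.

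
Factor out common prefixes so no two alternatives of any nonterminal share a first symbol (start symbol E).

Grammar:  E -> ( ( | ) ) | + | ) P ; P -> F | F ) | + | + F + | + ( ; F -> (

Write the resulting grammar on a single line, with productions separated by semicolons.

E -> ( ( | + | ) E'; P -> + P' | F P''; F -> (; E' -> ) | P; P' -> ε | F + | (; P'' -> ε | )

E has alternatives sharing prefix ')': factor to E → ) E' with E' → ) | P.
P has alternatives sharing prefix '+': factor to P → + P' with P' → ε | F + | (.
P has alternatives sharing prefix 'F': factor to P → F P'' with P'' → ε | ).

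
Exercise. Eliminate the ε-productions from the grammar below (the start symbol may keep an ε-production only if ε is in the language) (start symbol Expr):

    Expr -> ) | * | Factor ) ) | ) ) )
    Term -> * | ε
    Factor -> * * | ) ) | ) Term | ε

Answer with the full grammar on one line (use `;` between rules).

Nullable set = {Factor, Term}.
ε ∉ L(G), so no ε-production is kept.
Expand every rule over subsets of its nullable positions: Expr → Factor ) ) gives Factor ) ) | ) ). Factor → ) Term gives ) Term | ).

Expr -> ) | * | Factor ) ) | ) ) | ) ) ); Term -> *; Factor -> * * | ) ) | ) Term | )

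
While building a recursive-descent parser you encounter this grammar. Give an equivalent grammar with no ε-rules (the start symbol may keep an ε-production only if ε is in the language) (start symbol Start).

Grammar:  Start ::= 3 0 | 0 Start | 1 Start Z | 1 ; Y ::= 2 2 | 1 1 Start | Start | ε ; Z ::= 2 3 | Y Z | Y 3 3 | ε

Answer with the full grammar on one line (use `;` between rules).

Nullable set = {Y, Z}.
ε ∉ L(G), so no ε-production is kept.
Expand every rule over subsets of its nullable positions: Start → 1 Start Z gives 1 Start Z | 1 Start. Z → Y Z gives Y Z | Y. Z → Y 3 3 gives Y 3 3 | 3 3.

Start ::= 3 0 | 0 Start | 1 Start Z | 1 Start | 1; Y ::= 2 2 | 1 1 Start | Start; Z ::= 2 3 | Y Z | Y | Y 3 3 | 3 3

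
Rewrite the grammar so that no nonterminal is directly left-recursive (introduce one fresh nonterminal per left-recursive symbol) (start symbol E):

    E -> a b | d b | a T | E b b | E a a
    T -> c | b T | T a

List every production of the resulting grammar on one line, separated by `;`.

E -> a b E' | d b E' | a T E'; T -> c T' | b T T'; E' -> b b E' | a a E' | ε; T' -> a T' | ε

E, T are directly left-recursive.
For E: α = {b b, a a}, β = {a b, d b, a T}. Rewrite as E → β E' and E' → α E' | ε.
For T: α = {a}, β = {c, b T}. Rewrite as T → β T' and T' → α T' | ε.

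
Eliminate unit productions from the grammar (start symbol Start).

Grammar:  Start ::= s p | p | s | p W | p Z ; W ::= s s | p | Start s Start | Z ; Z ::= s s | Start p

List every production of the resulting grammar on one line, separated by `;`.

Start ::= s p | p | s | p W | p Z; W ::= s s | Start p | p | Start s Start; Z ::= s s | Start p

Unit pairs: W ⇒* {Z}.
Replace each nonterminal's rules with the union of the non-unit rules of every nonterminal it unit-derives.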